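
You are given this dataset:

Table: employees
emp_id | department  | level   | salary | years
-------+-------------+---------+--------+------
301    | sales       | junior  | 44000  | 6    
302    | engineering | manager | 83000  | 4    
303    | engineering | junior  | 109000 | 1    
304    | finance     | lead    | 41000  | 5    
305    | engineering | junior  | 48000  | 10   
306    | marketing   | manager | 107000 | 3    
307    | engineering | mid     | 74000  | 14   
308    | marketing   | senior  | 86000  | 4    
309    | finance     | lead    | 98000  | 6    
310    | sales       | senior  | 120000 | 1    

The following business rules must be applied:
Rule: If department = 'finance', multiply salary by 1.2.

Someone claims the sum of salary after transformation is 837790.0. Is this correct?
No, the correct result is 837800.0.

Step 1: Calculate the correct sum after transformation
Step 2: Apply multiplier 1.2 to records where department = 'finance'
Step 3: Correct result = 837800.0
Step 4: Claimed result = 837790.0
Step 5: 837800.0 ≠ 837790.0
Conclusion: The claimed result is incorrect. The correct answer is 837800.0.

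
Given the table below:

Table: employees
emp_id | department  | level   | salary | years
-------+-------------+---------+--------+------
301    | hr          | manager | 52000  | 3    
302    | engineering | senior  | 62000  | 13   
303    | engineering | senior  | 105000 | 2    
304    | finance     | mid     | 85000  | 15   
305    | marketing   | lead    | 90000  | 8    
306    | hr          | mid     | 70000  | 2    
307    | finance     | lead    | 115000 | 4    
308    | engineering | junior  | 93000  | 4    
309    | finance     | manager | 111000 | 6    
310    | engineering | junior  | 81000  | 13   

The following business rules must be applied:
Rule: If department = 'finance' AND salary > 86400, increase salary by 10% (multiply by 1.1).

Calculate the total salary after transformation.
886600.0

Step 1: Find records where department = 'finance' AND salary > 86400
Step 2: 2 records match, summing to 226000
Step 3: After multiplier: 226000 × 1.1 = 248600.0
Step 4: Unaffected records sum: 638000
Step 5: Final sum = 248600.0 + 638000 = 886600.0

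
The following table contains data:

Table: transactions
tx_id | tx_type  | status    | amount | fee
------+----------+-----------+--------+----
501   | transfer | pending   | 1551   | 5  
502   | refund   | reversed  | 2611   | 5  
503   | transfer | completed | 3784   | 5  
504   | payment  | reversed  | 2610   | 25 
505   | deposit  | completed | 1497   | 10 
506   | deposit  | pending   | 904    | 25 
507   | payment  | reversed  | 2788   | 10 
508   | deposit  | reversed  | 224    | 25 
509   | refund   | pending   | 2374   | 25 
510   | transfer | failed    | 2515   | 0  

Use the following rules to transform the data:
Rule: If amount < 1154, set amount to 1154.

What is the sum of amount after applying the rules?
22038

Step 1: 2 records have amount < 1154
Step 2: These records originally summed to 1128
Step 3: After setting to minimum: 2 × 1154 = 2308
Step 4: Unaffected records sum: 19730
Step 5: Final sum = 2308 + 19730 = 22038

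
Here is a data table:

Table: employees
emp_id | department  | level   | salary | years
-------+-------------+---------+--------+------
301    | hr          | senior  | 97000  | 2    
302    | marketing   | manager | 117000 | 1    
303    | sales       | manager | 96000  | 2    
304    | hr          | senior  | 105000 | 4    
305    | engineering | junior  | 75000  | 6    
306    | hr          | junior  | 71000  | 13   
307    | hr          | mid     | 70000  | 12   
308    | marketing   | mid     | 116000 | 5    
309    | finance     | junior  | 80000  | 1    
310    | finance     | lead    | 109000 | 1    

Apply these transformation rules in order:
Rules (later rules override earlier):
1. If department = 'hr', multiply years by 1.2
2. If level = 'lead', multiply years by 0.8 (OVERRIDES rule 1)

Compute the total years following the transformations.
53.0

Step 1: Rule 2 takes priority for records with level = 'lead'
  - 1 records: 1 × 0.8 = 0.8
Step 2: Rule 1 applies to remaining records with department = 'hr'
  - 4 records: 31 × 1.2 = 37.2
Step 3: Other records unchanged: 15
Step 4: Final sum = 0.8 + 37.2 + 15 = 53.0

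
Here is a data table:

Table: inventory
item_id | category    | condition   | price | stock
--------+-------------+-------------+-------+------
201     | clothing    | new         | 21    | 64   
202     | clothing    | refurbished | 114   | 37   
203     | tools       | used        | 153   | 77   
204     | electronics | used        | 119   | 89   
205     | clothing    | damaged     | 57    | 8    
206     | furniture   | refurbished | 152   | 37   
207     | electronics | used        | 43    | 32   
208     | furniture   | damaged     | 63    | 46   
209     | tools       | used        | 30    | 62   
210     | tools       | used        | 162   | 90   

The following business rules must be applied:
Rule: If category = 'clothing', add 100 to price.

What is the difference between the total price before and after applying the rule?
300

Step 1: Original sum of price = 914
Step 2: 3 records have category = 'clothing'
Step 3: Each affected record changes by 100
Step 4: Total change = 3 × 100 = 300
Step 5: New sum = 914 + 300 = 1214
Step 6: Difference = |1214 - 914| = 300
        (Sum increased by 300)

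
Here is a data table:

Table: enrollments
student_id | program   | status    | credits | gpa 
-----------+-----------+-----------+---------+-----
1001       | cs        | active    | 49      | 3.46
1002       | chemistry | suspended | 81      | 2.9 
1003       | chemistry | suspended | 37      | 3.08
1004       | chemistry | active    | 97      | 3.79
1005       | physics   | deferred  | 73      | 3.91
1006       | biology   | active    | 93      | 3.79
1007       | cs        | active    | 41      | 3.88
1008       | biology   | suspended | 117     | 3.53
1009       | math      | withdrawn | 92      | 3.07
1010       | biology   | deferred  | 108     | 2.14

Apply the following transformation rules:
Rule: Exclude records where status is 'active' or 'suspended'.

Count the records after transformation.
3

Step 1: Count records to exclude
  - 4 (active) + 3 (suspended) = 7 records
Step 2: Total records: 10
Step 3: Remaining = 10 - 7 = 3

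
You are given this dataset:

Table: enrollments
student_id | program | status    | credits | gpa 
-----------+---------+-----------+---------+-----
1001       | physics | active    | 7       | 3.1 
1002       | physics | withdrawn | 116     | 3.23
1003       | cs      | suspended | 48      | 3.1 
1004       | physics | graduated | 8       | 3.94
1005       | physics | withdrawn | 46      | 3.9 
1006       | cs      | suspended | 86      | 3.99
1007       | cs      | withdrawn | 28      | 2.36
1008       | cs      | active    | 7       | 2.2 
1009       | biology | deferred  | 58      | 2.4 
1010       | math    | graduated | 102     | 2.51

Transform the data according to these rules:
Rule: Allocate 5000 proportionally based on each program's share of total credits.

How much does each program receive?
biology: 573.12, cs: 1669.96, math: 1007.91, physics: 1749.01

Step 1: Calculate total credits = 506
Step 2: Calculate each program's proportion:
  biology: 58/506 = 11.46% → 573.12
  cs: 169/506 = 33.40% → 1669.96
  math: 102/506 = 20.16% → 1007.91
  physics: 177/506 = 34.98% → 1749.01
Step 3: Verify: sum of allocations ≈ 5000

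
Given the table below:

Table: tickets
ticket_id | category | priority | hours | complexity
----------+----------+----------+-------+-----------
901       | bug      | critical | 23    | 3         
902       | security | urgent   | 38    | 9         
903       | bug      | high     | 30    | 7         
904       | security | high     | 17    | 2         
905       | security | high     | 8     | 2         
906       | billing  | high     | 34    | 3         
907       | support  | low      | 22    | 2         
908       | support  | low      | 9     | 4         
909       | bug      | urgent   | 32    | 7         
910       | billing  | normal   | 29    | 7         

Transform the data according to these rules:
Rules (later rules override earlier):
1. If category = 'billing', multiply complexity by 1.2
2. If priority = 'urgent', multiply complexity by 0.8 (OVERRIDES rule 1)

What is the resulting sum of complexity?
44.8

Step 1: Rule 2 takes priority for records with priority = 'urgent'
  - 2 records: 16 × 0.8 = 12.8
Step 2: Rule 1 applies to remaining records with category = 'billing'
  - 2 records: 10 × 1.2 = 12.0
Step 3: Other records unchanged: 20
Step 4: Final sum = 12.8 + 12.0 + 20 = 44.8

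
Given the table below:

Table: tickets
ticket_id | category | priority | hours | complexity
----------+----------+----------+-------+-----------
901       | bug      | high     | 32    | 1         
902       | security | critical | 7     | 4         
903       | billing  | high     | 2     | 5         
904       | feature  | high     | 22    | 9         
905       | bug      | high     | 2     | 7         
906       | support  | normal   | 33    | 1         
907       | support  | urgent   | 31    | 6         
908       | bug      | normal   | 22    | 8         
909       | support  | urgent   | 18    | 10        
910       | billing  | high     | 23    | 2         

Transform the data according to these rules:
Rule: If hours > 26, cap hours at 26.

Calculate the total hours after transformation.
174

Step 1: 3 records have hours > 26
Step 2: These records originally summed to 96
Step 3: After capping: 3 × 26 = 78
Step 4: Unaffected records sum: 96
Step 5: Final sum = 78 + 96 = 174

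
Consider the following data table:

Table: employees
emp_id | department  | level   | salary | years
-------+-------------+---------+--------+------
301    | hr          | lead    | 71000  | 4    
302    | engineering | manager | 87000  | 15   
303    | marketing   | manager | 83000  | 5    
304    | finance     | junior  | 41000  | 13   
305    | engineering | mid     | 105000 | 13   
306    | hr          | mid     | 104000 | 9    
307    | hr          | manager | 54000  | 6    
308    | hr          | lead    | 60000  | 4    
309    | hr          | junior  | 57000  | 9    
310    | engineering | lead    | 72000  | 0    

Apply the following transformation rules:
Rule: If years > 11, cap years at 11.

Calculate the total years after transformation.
70

Step 1: 3 records have years > 11
Step 2: These records originally summed to 41
Step 3: After capping: 3 × 11 = 33
Step 4: Unaffected records sum: 37
Step 5: Final sum = 33 + 37 = 70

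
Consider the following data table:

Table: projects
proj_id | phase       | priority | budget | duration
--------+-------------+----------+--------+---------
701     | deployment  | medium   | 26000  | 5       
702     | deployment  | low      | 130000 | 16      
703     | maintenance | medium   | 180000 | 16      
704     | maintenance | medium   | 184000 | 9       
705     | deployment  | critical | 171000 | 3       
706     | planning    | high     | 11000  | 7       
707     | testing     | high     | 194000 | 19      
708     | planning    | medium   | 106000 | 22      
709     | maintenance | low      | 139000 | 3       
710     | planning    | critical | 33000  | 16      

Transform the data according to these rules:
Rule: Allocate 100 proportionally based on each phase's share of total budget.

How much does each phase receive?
deployment: 27.85, maintenance: 42.84, planning: 12.78, testing: 16.52

Step 1: Calculate total budget = 1174000
Step 2: Calculate each phase's proportion:
  deployment: 327000/1174000 = 27.85% → 27.85
  maintenance: 503000/1174000 = 42.84% → 42.84
  planning: 150000/1174000 = 12.78% → 12.78
  testing: 194000/1174000 = 16.52% → 16.52
Step 3: Verify: sum of allocations ≈ 100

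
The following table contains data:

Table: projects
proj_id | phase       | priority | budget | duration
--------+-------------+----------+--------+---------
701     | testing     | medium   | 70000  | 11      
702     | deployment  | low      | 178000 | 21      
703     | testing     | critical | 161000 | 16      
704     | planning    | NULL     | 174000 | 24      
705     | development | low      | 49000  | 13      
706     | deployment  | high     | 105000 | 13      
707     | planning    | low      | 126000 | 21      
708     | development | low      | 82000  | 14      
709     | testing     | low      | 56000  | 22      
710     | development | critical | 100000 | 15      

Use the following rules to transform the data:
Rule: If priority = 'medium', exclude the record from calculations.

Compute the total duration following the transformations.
159

Step 1: Identify records where priority = 'medium'
Step 2: The excluded records sum to 11
Step 3: Original total duration = 170
Step 4: Remaining total = 170 - 11 = 159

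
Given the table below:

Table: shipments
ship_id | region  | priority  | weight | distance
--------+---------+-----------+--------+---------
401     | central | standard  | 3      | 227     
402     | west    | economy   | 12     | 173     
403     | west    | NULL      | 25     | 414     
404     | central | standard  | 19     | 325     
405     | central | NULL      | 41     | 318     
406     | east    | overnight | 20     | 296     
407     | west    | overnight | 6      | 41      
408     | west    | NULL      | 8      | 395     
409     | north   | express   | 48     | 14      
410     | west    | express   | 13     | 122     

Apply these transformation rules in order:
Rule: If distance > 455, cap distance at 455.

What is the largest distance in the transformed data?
414

Step 1: Original maximum distance = 414
Step 2: Check cap of 455 against maximum
Step 3: No records exceed the cap (max 414 <= cap 455), so no capping applies
Step 4: Maximum after transformation = 414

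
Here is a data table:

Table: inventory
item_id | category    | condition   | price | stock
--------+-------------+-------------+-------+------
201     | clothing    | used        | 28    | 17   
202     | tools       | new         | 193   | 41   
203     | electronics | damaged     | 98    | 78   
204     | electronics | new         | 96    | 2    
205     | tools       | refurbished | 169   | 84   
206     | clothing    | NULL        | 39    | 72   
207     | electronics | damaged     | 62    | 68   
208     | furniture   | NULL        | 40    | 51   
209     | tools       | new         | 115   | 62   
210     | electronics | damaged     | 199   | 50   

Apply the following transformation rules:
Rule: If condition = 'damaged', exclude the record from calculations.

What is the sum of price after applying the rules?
680

Step 1: Identify records where condition = 'damaged'
Step 2: The excluded records sum to 359
Step 3: Original total price = 1039
Step 4: Remaining total = 1039 - 359 = 680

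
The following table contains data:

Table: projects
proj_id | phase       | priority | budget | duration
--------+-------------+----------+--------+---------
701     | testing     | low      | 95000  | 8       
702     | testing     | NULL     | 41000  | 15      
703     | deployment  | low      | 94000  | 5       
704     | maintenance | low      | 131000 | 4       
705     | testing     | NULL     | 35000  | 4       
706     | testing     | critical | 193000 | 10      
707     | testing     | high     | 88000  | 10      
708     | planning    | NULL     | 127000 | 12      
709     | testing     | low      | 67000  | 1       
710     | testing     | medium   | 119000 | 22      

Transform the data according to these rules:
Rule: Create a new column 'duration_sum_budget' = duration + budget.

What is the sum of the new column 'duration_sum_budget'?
990091

Step 1: For each record, compute duration + budget
Example calculations:
  8 + 95000 = 95008
  15 + 41000 = 41015
  5 + 94000 = 94005
  ...
Step 2: Sum all derived values
Step 3: Total = 990091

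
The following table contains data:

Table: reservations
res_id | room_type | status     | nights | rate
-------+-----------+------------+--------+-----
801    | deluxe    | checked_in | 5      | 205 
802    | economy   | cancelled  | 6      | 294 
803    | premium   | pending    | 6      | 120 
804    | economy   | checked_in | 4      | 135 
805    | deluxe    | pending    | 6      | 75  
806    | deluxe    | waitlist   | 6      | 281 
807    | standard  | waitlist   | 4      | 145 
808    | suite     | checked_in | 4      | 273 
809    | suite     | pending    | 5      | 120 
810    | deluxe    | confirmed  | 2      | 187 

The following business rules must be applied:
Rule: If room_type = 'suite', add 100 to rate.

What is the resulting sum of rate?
2035

Step 1: Count records where room_type = 'suite': 2
Step 2: Total bonus added: 2 × 100 = 200
Step 3: Original sum of rate: 1835
Step 4: Final sum = 1835 + 200 = 2035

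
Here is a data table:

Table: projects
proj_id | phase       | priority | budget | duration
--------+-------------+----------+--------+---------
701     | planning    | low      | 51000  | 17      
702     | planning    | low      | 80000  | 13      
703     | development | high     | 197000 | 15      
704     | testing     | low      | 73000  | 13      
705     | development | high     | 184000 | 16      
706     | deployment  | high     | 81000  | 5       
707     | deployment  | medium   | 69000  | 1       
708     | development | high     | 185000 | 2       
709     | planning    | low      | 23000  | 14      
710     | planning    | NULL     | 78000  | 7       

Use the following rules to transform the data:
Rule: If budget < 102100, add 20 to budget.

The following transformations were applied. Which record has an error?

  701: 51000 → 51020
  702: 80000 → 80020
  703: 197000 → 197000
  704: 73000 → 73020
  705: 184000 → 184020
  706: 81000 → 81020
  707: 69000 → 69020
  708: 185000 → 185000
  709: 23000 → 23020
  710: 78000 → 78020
Record 705 has an error. The correct transformed value should be 184000, not 184020.

Step 1: Check each record against the rule
Step 2: Record 705 has budget = 184000
Step 3: Since 184000 >= 102100, the bonus should not have been applied
Step 4: Correct value = 184000, but claimed value = 184020
Conclusion: Record 705 has the error.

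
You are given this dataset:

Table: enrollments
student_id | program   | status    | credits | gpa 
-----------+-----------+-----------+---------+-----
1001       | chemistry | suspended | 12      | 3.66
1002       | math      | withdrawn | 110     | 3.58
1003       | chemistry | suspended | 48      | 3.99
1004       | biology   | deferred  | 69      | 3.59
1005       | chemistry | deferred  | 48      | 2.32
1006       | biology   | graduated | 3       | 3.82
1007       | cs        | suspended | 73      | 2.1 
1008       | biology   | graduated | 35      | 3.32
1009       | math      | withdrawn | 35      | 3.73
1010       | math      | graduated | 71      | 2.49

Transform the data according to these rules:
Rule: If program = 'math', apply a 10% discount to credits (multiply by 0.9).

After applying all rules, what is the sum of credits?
482.4

Step 1: Records with program = 'math' have total credits = 216
Step 2: Apply multiplier: 216 × 0.9 = 194.4
Step 3: Other records total: 288
Step 4: Final sum = 194.4 + 288 = 482.4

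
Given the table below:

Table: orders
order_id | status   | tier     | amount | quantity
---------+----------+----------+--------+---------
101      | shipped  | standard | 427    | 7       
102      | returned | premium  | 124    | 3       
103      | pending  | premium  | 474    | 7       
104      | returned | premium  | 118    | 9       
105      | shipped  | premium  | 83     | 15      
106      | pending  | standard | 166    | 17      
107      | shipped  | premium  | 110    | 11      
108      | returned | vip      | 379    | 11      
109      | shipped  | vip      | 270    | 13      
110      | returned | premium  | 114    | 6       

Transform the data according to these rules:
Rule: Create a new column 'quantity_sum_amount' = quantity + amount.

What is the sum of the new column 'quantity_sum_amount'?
2364

Step 1: For each record, compute quantity + amount
Example calculations:
  7 + 427 = 434
  3 + 124 = 127
  7 + 474 = 481
  ...
Step 2: Sum all derived values
Step 3: Total = 2364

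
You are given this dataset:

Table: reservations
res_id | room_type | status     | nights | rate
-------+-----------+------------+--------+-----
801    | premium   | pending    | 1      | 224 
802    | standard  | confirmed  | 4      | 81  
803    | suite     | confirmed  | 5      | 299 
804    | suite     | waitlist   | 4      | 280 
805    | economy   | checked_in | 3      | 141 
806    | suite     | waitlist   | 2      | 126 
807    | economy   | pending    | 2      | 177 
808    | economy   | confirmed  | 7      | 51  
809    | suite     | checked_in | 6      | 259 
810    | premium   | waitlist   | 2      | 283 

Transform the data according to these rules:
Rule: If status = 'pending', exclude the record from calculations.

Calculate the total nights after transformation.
33

Step 1: Identify records where status = 'pending'
Step 2: The excluded records sum to 3
Step 3: Original total nights = 36
Step 4: Remaining total = 36 - 3 = 33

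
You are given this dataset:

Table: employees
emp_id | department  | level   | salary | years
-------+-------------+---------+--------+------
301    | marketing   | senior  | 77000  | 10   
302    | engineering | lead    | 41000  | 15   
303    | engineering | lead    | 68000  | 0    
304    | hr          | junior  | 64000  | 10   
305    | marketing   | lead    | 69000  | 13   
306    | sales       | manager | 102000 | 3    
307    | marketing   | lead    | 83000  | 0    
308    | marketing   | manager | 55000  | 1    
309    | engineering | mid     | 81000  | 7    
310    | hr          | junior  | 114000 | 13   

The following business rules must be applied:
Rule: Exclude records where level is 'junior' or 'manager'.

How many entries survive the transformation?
6

Step 1: Count records to exclude
  - 2 (junior) + 2 (manager) = 4 records
Step 2: Total records: 10
Step 3: Remaining = 10 - 4 = 6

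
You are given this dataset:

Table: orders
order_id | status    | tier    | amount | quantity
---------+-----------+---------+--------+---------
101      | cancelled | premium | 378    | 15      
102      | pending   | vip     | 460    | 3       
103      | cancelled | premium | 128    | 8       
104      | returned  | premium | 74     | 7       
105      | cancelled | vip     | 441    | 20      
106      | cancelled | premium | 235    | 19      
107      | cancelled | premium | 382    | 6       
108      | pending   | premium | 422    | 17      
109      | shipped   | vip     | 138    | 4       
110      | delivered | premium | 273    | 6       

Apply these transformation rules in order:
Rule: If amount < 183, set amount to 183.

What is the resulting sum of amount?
3140

Step 1: 3 records have amount < 183
Step 2: These records originally summed to 340
Step 3: After setting to minimum: 3 × 183 = 549
Step 4: Unaffected records sum: 2591
Step 5: Final sum = 549 + 2591 = 3140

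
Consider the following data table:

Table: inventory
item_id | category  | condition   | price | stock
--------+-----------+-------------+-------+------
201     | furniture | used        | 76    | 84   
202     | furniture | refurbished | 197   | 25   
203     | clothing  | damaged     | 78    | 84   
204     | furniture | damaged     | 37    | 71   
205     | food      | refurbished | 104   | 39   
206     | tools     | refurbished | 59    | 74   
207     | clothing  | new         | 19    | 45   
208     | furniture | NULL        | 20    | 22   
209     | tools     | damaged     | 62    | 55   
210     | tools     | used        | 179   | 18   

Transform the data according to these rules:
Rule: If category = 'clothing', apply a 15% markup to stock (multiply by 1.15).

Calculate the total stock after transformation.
536.35

Step 1: Records with category = 'clothing' have total stock = 129
Step 2: Apply multiplier: 129 × 1.15 = 148.35
Step 3: Other records total: 388
Step 4: Final sum = 148.35 + 388 = 536.35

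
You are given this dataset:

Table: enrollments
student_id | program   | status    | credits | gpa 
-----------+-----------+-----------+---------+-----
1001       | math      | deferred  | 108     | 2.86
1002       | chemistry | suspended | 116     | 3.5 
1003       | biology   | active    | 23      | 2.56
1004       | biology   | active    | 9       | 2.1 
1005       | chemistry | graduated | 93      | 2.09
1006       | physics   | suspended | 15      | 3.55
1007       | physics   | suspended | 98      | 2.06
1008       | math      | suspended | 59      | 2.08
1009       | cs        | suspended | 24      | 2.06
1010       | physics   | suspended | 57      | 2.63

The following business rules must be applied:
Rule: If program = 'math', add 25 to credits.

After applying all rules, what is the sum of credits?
652

Step 1: Count records where program = 'math': 2
Step 2: Total bonus added: 2 × 25 = 50
Step 3: Original sum of credits: 602
Step 4: Final sum = 602 + 50 = 652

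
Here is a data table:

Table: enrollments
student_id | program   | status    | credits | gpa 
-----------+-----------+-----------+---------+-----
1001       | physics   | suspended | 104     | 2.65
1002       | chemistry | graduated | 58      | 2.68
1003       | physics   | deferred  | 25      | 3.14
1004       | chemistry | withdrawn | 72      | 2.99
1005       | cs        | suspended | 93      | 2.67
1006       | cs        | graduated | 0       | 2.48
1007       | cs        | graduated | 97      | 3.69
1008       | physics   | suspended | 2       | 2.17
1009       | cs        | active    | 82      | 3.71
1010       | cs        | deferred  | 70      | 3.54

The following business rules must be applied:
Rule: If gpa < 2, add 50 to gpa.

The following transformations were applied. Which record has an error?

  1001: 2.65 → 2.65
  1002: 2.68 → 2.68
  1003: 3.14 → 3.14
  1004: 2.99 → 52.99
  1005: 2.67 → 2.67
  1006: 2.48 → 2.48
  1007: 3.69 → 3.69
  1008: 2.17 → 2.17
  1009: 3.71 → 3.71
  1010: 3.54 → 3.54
Record 1004 has an error. The correct transformed value should be 2.99, not 52.99.

Step 1: Check each record against the rule
Step 2: Record 1004 has gpa = 2.99
Step 3: Since 2.99 >= 2, the bonus should not have been applied
Step 4: Correct value = 2.99, but claimed value = 52.99
Conclusion: Record 1004 has the error.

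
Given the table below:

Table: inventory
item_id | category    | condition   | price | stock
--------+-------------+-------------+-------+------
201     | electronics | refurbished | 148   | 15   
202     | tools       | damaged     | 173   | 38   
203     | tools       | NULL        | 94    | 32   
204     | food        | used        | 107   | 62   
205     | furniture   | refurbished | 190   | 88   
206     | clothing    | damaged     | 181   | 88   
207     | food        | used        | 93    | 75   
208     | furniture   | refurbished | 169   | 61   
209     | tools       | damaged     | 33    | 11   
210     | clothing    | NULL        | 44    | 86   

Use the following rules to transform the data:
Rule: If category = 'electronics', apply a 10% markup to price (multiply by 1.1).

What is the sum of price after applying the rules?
1246.8

Step 1: Records with category = 'electronics' have total price = 148
Step 2: Apply multiplier: 148 × 1.1 = 162.8
Step 3: Other records total: 1084
Step 4: Final sum = 162.8 + 1084 = 1246.8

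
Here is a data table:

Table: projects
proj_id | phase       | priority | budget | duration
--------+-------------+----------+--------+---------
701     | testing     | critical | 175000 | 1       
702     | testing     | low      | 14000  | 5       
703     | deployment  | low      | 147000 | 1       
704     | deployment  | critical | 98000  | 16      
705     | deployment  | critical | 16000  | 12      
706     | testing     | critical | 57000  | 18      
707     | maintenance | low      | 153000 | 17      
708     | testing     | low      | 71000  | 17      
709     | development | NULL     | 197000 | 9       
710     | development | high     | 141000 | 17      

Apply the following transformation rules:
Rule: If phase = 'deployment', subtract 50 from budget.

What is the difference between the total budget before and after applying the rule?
150

Step 1: Original sum of budget = 1069000
Step 2: 3 records have phase = 'deployment'
Step 3: Each affected record changes by -50
Step 4: Total change = 3 × -50 = -150
Step 5: New sum = 1069000 + -150 = 1068850
Step 6: Difference = |1068850 - 1069000| = 150
        (Sum decreased by 150)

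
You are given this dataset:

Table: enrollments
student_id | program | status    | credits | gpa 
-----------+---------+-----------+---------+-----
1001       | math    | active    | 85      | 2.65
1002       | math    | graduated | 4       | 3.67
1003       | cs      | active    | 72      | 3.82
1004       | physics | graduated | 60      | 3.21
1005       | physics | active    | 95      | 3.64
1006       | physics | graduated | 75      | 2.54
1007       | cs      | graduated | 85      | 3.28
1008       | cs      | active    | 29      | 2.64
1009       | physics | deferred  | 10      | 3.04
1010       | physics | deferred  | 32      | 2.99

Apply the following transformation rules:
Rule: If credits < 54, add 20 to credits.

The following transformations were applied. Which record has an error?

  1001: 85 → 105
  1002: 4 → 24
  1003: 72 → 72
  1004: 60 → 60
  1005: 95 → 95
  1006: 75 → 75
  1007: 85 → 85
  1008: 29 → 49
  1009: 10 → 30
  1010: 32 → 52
Record 1001 has an error. The correct transformed value should be 85, not 105.

Step 1: Check each record against the rule
Step 2: Record 1001 has credits = 85
Step 3: Since 85 >= 54, the bonus should not have been applied
Step 4: Correct value = 85, but claimed value = 105
Conclusion: Record 1001 has the error.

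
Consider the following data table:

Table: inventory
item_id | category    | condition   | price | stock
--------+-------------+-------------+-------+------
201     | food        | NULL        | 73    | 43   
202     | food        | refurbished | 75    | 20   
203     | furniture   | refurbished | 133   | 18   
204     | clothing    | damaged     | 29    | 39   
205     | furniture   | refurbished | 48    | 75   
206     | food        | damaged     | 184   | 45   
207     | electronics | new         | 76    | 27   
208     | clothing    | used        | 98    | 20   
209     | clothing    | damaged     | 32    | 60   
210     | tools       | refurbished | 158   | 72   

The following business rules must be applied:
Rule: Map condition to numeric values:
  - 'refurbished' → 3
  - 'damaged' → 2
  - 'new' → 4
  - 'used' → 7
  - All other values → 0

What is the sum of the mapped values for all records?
29

Step 1: Apply mapping to each record
Step 2: Count by status:
  'refurbished': 4 records × 3 = 12
  'damaged': 3 records × 2 = 6
  'new': 1 records × 4 = 4
  'used': 1 records × 7 = 7
Step 3: Sum all mapped values = 29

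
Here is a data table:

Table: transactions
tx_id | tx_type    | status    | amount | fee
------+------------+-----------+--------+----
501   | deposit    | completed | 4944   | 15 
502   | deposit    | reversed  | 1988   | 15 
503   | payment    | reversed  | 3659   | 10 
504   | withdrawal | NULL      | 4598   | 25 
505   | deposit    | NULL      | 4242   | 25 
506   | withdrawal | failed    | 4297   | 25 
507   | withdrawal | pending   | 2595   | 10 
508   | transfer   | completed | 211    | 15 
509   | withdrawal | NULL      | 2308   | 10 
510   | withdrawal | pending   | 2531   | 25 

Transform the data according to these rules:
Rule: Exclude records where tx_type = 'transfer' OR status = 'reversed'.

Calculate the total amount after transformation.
25515

Step 1: Find records where tx_type = 'transfer' OR status = 'reversed'
Step 2: 3 records match, summing to 5858
Step 3: Original sum: 31373
Step 4: Remaining sum = 31373 - 5858 = 25515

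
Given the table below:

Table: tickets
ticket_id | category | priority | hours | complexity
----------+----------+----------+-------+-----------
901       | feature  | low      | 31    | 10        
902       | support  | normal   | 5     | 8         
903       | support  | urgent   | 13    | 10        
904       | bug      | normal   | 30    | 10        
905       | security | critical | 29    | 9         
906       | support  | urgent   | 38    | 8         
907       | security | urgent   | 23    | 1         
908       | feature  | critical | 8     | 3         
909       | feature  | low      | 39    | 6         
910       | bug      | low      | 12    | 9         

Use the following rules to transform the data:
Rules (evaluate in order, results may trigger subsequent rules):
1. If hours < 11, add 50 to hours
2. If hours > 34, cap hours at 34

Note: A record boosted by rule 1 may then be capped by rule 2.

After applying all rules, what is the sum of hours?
274

Step 1: Apply rule 1 to records with hours < 11
  - 2 records get bonus of 50
  - Of these, 2 records then exceed 34 and get capped
Step 2: Apply rule 2 to records with hours > 34
  - 2 records (original) are capped
Step 3: Calculate final sum = 274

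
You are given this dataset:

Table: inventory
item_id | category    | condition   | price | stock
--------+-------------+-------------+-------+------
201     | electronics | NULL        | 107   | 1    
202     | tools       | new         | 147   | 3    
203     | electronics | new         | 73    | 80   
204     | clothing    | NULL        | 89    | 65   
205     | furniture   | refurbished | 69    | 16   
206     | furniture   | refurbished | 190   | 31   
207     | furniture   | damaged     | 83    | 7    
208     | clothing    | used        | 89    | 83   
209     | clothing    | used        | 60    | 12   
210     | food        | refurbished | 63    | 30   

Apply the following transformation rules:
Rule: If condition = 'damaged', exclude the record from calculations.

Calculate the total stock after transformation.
321

Step 1: Identify records where condition = 'damaged'
Step 2: The excluded records sum to 7
Step 3: Original total stock = 328
Step 4: Remaining total = 328 - 7 = 321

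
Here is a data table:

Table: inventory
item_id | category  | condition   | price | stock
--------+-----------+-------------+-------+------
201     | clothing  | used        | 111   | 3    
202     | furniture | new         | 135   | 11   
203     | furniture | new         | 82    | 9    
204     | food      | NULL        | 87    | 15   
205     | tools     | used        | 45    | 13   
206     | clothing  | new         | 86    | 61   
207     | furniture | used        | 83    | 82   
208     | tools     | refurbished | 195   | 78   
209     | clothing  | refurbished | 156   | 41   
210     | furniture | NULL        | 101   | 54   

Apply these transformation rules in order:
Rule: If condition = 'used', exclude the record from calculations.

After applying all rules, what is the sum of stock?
269

Step 1: Identify records where condition = 'used'
Step 2: The excluded records sum to 98
Step 3: Original total stock = 367
Step 4: Remaining total = 367 - 98 = 269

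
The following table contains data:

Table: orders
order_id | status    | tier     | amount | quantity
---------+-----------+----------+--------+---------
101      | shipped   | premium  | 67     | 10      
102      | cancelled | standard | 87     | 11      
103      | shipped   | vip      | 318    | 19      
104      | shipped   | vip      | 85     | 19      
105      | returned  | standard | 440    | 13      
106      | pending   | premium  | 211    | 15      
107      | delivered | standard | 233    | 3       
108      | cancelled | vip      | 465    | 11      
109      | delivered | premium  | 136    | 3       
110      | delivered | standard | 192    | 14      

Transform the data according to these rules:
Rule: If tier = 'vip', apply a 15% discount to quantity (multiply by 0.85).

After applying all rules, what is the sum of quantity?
110.65

Step 1: Records with tier = 'vip' have total quantity = 49
Step 2: Apply multiplier: 49 × 0.85 = 41.65
Step 3: Other records total: 69
Step 4: Final sum = 41.65 + 69 = 110.65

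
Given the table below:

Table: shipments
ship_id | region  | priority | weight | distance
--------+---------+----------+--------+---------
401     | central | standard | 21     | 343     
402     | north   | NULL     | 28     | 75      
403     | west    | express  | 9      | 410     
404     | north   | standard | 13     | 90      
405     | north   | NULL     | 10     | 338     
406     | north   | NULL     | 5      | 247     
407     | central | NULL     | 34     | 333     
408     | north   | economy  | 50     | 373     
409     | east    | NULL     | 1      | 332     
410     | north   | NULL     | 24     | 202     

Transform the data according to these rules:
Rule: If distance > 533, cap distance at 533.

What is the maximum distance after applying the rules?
410

Step 1: Original maximum distance = 410
Step 2: Check cap of 533 against maximum
Step 3: No records exceed the cap (max 410 <= cap 533), so no capping applies
Step 4: Maximum after transformation = 410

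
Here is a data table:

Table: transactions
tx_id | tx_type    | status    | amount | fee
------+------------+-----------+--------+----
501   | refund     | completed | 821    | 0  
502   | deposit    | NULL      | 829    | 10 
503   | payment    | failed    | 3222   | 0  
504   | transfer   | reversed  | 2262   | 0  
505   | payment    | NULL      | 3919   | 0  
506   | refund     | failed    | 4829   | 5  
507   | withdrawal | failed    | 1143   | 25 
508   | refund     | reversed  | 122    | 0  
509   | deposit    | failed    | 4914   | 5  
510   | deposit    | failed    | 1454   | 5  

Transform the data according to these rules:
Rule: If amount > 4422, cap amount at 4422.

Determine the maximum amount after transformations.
4422

Step 1: Original maximum amount = 4914
Step 2: Apply cap at 4422
Step 3: 2 records had amount > 4422 and were capped
Step 4: Maximum after transformation = 4422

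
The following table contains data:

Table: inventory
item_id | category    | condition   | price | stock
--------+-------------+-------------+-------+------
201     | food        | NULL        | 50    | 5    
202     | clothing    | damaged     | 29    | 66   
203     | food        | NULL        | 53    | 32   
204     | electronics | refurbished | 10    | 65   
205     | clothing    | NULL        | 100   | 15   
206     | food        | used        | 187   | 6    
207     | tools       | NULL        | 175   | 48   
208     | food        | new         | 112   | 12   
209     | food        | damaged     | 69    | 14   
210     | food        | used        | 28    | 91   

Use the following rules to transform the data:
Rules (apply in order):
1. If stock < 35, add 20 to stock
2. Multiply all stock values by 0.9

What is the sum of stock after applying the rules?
426.6

Step 1: Apply Rule 1 - Add 20 to records with stock < 35
  - 6 records affected: 84 + (6 × 20) = 204
  - Unaffected records: 270
  - Sum after Rule 1: 474
Step 2: Apply Rule 2 - Multiply all by 0.9
  - 474 × 0.9 = 426.6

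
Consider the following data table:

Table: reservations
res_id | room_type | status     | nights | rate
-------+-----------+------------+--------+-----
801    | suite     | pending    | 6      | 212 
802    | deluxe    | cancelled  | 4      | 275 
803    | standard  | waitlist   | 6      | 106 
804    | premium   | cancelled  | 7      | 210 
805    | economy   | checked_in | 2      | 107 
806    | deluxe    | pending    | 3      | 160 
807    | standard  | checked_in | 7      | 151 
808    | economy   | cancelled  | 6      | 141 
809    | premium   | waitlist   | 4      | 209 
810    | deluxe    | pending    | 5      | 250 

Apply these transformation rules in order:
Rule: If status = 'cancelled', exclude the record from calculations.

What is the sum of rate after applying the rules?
1195

Step 1: Identify records where status = 'cancelled'
Step 2: The excluded records sum to 626
Step 3: Original total rate = 1821
Step 4: Remaining total = 1821 - 626 = 1195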